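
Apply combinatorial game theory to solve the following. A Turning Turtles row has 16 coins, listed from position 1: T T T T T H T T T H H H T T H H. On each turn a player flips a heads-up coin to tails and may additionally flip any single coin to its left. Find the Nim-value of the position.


Coins: T T T T T H T T T H H H T T H H
Key fact: a single head at position k behaves exactly like a Nim heap of size k (turning it to T and optionally flipping a coin at j < k corresponds to moving the heap from k to j, or to 0), and heads combine as a disjunctive sum (two heads at the same place would cancel, matching j XOR j = 0). So the Nim-value is the XOR of the 1-indexed positions of the heads.
Face-up positions (1-indexed): [6, 10, 11, 12, 15, 16]
XOR 0 with 6: 0 XOR 6 = 6
XOR 6 with 10: 6 XOR 10 = 12
XOR 12 with 11: 12 XOR 11 = 7
XOR 7 with 12: 7 XOR 12 = 11
XOR 11 with 15: 11 XOR 15 = 4
XOR 4 with 16: 4 XOR 16 = 20
Nim-value = 20

20


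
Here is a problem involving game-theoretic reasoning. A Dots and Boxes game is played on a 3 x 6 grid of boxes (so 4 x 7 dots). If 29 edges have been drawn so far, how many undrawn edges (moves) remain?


Grid: 3 x 6 boxes, i.e. 4 rows and 7 columns of dots.
Horizontal edges: (rows + 1) * cols = 4 * 6 = 24
Vertical edges: rows * (cols + 1) = 3 * 7 = 21
Total edges: 24 + 21 = 45
Edges drawn: 29
Remaining: 45 - 29 = 16

16


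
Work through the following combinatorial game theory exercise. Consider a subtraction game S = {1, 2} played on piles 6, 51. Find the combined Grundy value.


Subtraction set: {1, 2}
For this subtraction set, G(n) = n mod 3 (period = max + 1 = 3).
Pile 1 (size 6): G(6) = 6 mod 3 = 0
Pile 2 (size 51): G(51) = 51 mod 3 = 0
Total Grundy value = XOR of all: 0 XOR 0 = 0

0


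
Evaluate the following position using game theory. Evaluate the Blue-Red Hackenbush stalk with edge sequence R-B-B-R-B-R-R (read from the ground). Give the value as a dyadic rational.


Edges (from ground): R-B-B-R-B-R-R
By Berlekamp's sign-expansion rule, a Blue-Red Hackenbush stalk has the value of the surreal number whose sign sequence is the edge sequence with B -> + and R -> -.
Sign sequence: -++-+--
Trace the sign expansion in the surreal number tree, starting from 0:
Edge 1: R (sign -) -> bounds (-inf, 0), value = -1
Edge 2: B (sign +) -> bounds (-1, 0), value = -1/2
Edge 3: B (sign +) -> bounds (-1/2, 0), value = -1/4
Edge 4: R (sign -) -> bounds (-1/2, -1/4), value = -3/8
Edge 5: B (sign +) -> bounds (-3/8, -1/4), value = -5/16
Edge 6: R (sign -) -> bounds (-3/8, -5/16), value = -11/32
Edge 7: R (sign -) -> bounds (-3/8, -11/32), value = -23/64
Game value = -23/64

-23/64


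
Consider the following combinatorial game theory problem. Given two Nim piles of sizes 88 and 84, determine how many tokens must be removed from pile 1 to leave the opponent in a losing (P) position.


Piles: 88 and 84
Current XOR: 88 XOR 84 = 12 (non-zero, so this is an N-position).
To make the XOR zero, we need to find a move that balances the piles.
For pile 1 (size 88): target = 88 XOR 12 = 84
We reduce pile 1 from 88 to 84.
Tokens removed: 88 - 84 = 4
Verification: 84 XOR 84 = 0

4


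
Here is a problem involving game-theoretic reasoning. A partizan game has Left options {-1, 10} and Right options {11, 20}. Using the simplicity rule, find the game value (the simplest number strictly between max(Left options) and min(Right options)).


Left options: {-1, 10}, max = 10
Right options: {11, 20}, min = 11
All options are numbers and max(Left) < min(Right), so by the simplicity theorem the value is the simplest (earliest-born) number strictly between 10 and 11.
No integer lies strictly between 10 and 11, so the value is the dyadic rational m/2^k in the interval with the smallest k (then m odd); search k = 1, 2, ...:
Denominator 2: 21/2 lies strictly between 10 and 11 -- found.
The simplest number in the interval is 21/2.
Game value = 21/2

21/2


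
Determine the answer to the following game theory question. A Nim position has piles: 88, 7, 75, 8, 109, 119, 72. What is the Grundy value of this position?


We need the XOR (exclusive or) of all pile sizes.
After XOR-ing pile 1 (size 88): 0 XOR 88 = 88
After XOR-ing pile 2 (size 7): 88 XOR 7 = 95
After XOR-ing pile 3 (size 75): 95 XOR 75 = 20
After XOR-ing pile 4 (size 8): 20 XOR 8 = 28
After XOR-ing pile 5 (size 109): 28 XOR 109 = 113
After XOR-ing pile 6 (size 119): 113 XOR 119 = 6
After XOR-ing pile 7 (size 72): 6 XOR 72 = 78
The Nim-value of this position is 78.

78


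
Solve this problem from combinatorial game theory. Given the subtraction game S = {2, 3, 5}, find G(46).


The subtraction set is S = {2, 3, 5}.
G(k) = mex{ G(k - s) : s in S, s <= k }. We compute iteratively: G(0) = 0.
G(1) = mex({}) = 0
G(2) = mex({0}) = 1
G(3) = mex({0}) = 1
G(4) = mex({0, 1}) = 2
G(5) = mex({0, 1}) = 2
G(6) = mex({0, 1, 2}) = 3
G(7) = mex({1, 2}) = 0
G(8) = mex({1, 2, 3}) = 0
G(9) = mex({0, 2, 3}) = 1
G(10) = mex({0, 2}) = 1
G(11) = mex({0, 1, 3}) = 2
Observe that G(7)..G(11) = 0, 0, 1, 1, 2 repeats G(0)..G(4) = 0, 0, 1, 1, 2.
For k >= max(S) = 5, G(k) is determined by the previous 5 values G(k-5)..G(k-1); a window of 5 consecutive values has recurred shifted by 7, so by induction G(k + 7) = G(k) for all k >= 0: the sequence is periodic from the start with period 7.
One period: G(0..6) = 0, 0, 1, 1, 2, 2, 3.
46 mod 7 = 4, so G(46) = G(4) = 2.

2


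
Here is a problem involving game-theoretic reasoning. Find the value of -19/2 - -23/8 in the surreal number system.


x = -19/2, y = -23/8
Converting to common denominator: 8
x = -76/8, y = -23/8
x - y = -19/2 - -23/8 = -53/8

-53/8


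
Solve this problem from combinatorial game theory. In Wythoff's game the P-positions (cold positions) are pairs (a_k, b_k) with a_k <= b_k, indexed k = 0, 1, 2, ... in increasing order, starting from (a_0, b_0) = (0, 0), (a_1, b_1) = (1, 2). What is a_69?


By Wythoff's theorem, a_k = floor(k * phi) and b_k = floor(k * phi^2) = a_k + k, where phi = (1 + sqrt(5))/2 is the golden ratio.
phi = (1 + sqrt(5))/2 = 1.618034
k = 69
k * phi = 69 * 1.618034 = 111.644345
a_69 = floor(k * phi) = 111

111


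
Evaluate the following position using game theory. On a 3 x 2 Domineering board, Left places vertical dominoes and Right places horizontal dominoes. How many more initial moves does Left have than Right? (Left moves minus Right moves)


Board is 3 x 2 (rows x cols).
Left (vertical) placements: (rows-1) * cols = 2 * 2 = 4
Right (horizontal) placements: rows * (cols-1) = 3 * 1 = 3
Advantage = Left - Right = 4 - 3 = 1

1


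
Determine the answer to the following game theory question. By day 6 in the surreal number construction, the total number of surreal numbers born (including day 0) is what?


Day 0: {|} = 0 is born. Count = 1.
Day n: the number of surreal numbers born by day n is 2^(n+1) - 1.
By day 0: 2^1 - 1 = 1
By day 1: 2^2 - 1 = 3
By day 2: 2^3 - 1 = 7
By day 3: 2^4 - 1 = 15
By day 4: 2^5 - 1 = 31
By day 5: 2^6 - 1 = 63
By day 6: 2^7 - 1 = 127
By day 6: 127 surreal numbers.

127


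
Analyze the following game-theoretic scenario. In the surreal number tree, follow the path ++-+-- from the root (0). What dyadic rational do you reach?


Sign expansion: ++-+--
Rule: track bounds (lo, hi), initially (-inf, +inf). On '+', the current value becomes lo and we move to the simplest number in (value, hi): value + 1 if hi = +inf, otherwise the midpoint (value + hi)/2. On '-', the current value becomes hi and we move to value - 1 if lo = -inf, otherwise the midpoint (lo + value)/2.
Start at 0.
Step 1: sign = +, move right. Bounds: (0, +inf). Value = 1
Step 2: sign = +, move right. Bounds: (1, +inf). Value = 2
Step 3: sign = -, move left. Bounds: (1, 2). Value = 3/2
Step 4: sign = +, move right. Bounds: (3/2, 2). Value = 7/4
Step 5: sign = -, move left. Bounds: (3/2, 7/4). Value = 13/8
Step 6: sign = -, move left. Bounds: (3/2, 13/8). Value = 25/16
The surreal number with sign expansion ++-+-- is 25/16.

25/16


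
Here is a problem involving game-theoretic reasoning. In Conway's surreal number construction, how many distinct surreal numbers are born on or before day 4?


Day 0: {|} = 0 is born. Count = 1.
Day n: the number of surreal numbers born by day n is 2^(n+1) - 1.
By day 0: 2^1 - 1 = 1
By day 1: 2^2 - 1 = 3
By day 2: 2^3 - 1 = 7
By day 3: 2^4 - 1 = 15
By day 4: 2^5 - 1 = 31
By day 4: 31 surreal numbers.

31


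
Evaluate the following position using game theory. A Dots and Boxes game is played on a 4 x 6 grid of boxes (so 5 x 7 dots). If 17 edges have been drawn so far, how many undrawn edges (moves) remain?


Grid: 4 x 6 boxes, i.e. 5 rows and 7 columns of dots.
Horizontal edges: (rows + 1) * cols = 5 * 6 = 30
Vertical edges: rows * (cols + 1) = 4 * 7 = 28
Total edges: 30 + 28 = 58
Edges drawn: 17
Remaining: 58 - 17 = 41

41


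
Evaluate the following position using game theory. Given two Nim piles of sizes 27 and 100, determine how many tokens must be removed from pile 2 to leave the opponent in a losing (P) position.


Piles: 27 and 100
Current XOR: 27 XOR 100 = 127 (non-zero, so this is an N-position).
To make the XOR zero, we need to find a move that balances the piles.
For pile 2 (size 100): target = 100 XOR 127 = 27
We reduce pile 2 from 100 to 27.
Tokens removed: 100 - 27 = 73
Verification: 27 XOR 27 = 0

73


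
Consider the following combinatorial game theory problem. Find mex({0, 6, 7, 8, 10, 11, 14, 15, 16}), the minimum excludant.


Set = {0, 6, 7, 8, 10, 11, 14, 15, 16}
0 is in the set.
1 is NOT in the set. This is the mex.
mex = 1

1


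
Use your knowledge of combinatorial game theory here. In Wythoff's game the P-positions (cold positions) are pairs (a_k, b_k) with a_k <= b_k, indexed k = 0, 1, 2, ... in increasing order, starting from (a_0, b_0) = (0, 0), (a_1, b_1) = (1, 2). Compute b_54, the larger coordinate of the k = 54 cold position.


By Wythoff's theorem, a_k = floor(k * phi) and b_k = floor(k * phi^2) = a_k + k, where phi = (1 + sqrt(5))/2 is the golden ratio.
phi = (1 + sqrt(5))/2 = 1.618034
phi^2 = phi + 1 = 2.618034
k = 54
k * phi^2 = 54 * 2.618034 = 141.373835
b_54 = floor(k * phi^2) = 141 (check: a_54 + k = 87 + 54 = 141)

141


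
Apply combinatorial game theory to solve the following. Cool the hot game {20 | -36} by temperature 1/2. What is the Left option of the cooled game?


Original game: {20 | -36} (a switch {a | b} with a > b).
Cooling by t (for t below the temperature (a - b)/2 = 28) taxes each move by t: {a | b} cooled by t is {a - t | b + t}.
Cooling amount: t = 1/2
Cooled Left option: 20 - 1/2 = 39/2
Cooled Right option: -36 + 1/2 = -71/2
Cooled game: {39/2 | -71/2}
Left option = 39/2

39/2


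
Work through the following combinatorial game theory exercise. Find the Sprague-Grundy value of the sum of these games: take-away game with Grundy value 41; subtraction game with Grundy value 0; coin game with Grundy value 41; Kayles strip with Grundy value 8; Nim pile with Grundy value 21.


By the Sprague-Grundy theorem, the Grundy value of a sum of games is the XOR of individual Grundy values.
take-away game: Grundy value = 41. Running XOR: 0 XOR 41 = 41
subtraction game: Grundy value = 0. Running XOR: 41 XOR 0 = 41
coin game: Grundy value = 41. Running XOR: 41 XOR 41 = 0
Kayles strip: Grundy value = 8. Running XOR: 0 XOR 8 = 8
Nim pile: Grundy value = 21. Running XOR: 8 XOR 21 = 29
The combined Grundy value is 29.

29


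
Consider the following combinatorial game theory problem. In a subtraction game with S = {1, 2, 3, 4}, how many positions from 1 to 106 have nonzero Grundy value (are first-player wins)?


Subtraction set S = {1, 2, 3, 4}, so G(n) = n mod 5.
G(n) = 0 when n is a multiple of 5.
Multiples of 5 in [1, 106]: 21
N-positions (nonzero Grundy) = 106 - 21 = 85

85


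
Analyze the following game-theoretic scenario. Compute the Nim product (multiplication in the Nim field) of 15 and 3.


Nim multiplication is bilinear over XOR: (u XOR v) * w = (u*w) XOR (v*w).
So we split each operand into its bit components and XOR the pairwise Nim products.
15 = 1 + 2 + 4 + 8 (as XOR of powers of 2).
3 = 1 + 2 (as XOR of powers of 2).
Using the standard Nim-product table on single bits:
  2*2 = 3,   2*4 = 8,   2*8 = 12,
  4*4 = 6,   4*8 = 11,  8*8 = 13,
and  1*x = x (identity), k*l = l*k (commutative).
Pairwise Nim products:
  1 * 1 = 1
  1 * 2 = 2
  2 * 1 = 2
  2 * 2 = 3
  4 * 1 = 4
  4 * 2 = 8
  8 * 1 = 8
  8 * 2 = 12
XOR them: 1 XOR 2 XOR 2 XOR 3 XOR 4 XOR 8 XOR 8 XOR 12 = 10.
Result: 15 * 3 = 10 (in Nim).

10


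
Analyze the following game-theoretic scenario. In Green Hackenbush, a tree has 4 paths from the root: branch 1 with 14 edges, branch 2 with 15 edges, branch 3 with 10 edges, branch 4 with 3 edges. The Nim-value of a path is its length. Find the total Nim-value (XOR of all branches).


The tree has 4 branches from the ground vertex.
In Green Hackenbush, the Nim-value of a simple path of length k is k.
Branch 1: length 14, Nim-value = 14
Branch 2: length 15, Nim-value = 15
Branch 3: length 10, Nim-value = 10
Branch 4: length 3, Nim-value = 3
Total Nim-value = XOR of all branch values:
0 XOR 14 = 14
14 XOR 15 = 1
1 XOR 10 = 11
11 XOR 3 = 8
Nim-value of the tree = 8

8


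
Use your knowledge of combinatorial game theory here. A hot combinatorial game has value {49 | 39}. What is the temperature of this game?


The game is {49 | 39}, a switch {a | b} with numbers a > b.
Cooling {a | b} by t gives {a - t | b + t}, which stops being hot when a - t = b + t, i.e. at t = (a - b)/2. So the temperature of a switch is (a - b)/2.
Temperature = (Left option - Right option) / 2
= (49 - (39)) / 2
= 10 / 2
= 5

5


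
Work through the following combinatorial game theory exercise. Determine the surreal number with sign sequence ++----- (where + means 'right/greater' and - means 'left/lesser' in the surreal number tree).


Sign expansion: ++-----
Rule: track bounds (lo, hi), initially (-inf, +inf). On '+', the current value becomes lo and we move to the simplest number in (value, hi): value + 1 if hi = +inf, otherwise the midpoint (value + hi)/2. On '-', the current value becomes hi and we move to value - 1 if lo = -inf, otherwise the midpoint (lo + value)/2.
Start at 0.
Step 1: sign = +, move right. Bounds: (0, +inf). Value = 1
Step 2: sign = +, move right. Bounds: (1, +inf). Value = 2
Step 3: sign = -, move left. Bounds: (1, 2). Value = 3/2
Step 4: sign = -, move left. Bounds: (1, 3/2). Value = 5/4
Step 5: sign = -, move left. Bounds: (1, 5/4). Value = 9/8
Step 6: sign = -, move left. Bounds: (1, 9/8). Value = 17/16
Step 7: sign = -, move left. Bounds: (1, 17/16). Value = 33/32
The surreal number with sign expansion ++----- is 33/32.

33/32


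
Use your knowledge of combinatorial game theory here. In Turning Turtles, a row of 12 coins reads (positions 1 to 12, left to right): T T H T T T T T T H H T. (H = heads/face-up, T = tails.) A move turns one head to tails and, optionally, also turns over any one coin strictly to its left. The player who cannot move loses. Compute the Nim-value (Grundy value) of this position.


Coins: T T H T T T T T T H H T
Key fact: a single head at position k behaves exactly like a Nim heap of size k (turning it to T and optionally flipping a coin at j < k corresponds to moving the heap from k to j, or to 0), and heads combine as a disjunctive sum (two heads at the same place would cancel, matching j XOR j = 0). So the Nim-value is the XOR of the 1-indexed positions of the heads.
Face-up positions (1-indexed): [3, 10, 11]
XOR 0 with 3: 0 XOR 3 = 3
XOR 3 with 10: 3 XOR 10 = 9
XOR 9 with 11: 9 XOR 11 = 2
Nim-value = 2

2


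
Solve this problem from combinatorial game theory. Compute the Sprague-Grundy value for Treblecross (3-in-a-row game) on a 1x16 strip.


Treblecross: place X on empty cells; 3-in-a-row wins.
Playing within two cells of an existing X lets the opponent win at once, so sensible play treats the cells i-2..i+2 around each X as dead. The player left with no safe cell loses, so this is a normal-play take-away game on strips of safe cells.
Placing X at cell i (0-indexed) of a strip of k safe cells leaves independent strips of sizes max(0, i-2) and max(0, k-i-3). Hence G(k) = mex{ G(max(0,i-2)) XOR G(max(0,k-i-3)) : 0 <= i < k }, with G(0) = 0.
G(1): splits (0,0):0^0=0 -> mex({0}) = 1
G(2): splits (0,0):0^0=0 -> mex({0}) = 1
G(3): splits (0,0):0^0=0 -> mex({0}) = 1
G(4): splits (0,1):0^1=1 (0,0):0^0=0 -> mex({0, 1}) = 2
G(5): splits (0,2):0^1=1 (0,1):0^1=1 (0,0):0^0=0 -> mex({0, 1}) = 2
G(6) = mex({1}) = 0
G(7) = mex({0, 1, 2}) = 3
G(8) = mex({0, 1, 2}) = 3
G(9) = mex({0, 2}) = 1
G(10) = mex({0, 2, 3}) = 1
G(11) = mex({0, 3}) = 1
G(12) = mex({1, 3}) = 0
G(13) = mex({0, 1, 2, 3}) = 4
G(14) = mex({0, 1, 2}) = 3
G(15) = mex({0, 1, 2}) = 3
G(16) = mex({0, 1, 2, 4}) = 3
Therefore G(16) = 3.

3


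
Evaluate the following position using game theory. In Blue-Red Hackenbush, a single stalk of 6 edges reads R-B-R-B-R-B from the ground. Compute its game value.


Edges (from ground): R-B-R-B-R-B
By Berlekamp's sign-expansion rule, a Blue-Red Hackenbush stalk has the value of the surreal number whose sign sequence is the edge sequence with B -> + and R -> -.
Sign sequence: -+-+-+
Trace the sign expansion in the surreal number tree, starting from 0:
Edge 1: R (sign -) -> bounds (-inf, 0), value = -1
Edge 2: B (sign +) -> bounds (-1, 0), value = -1/2
Edge 3: R (sign -) -> bounds (-1, -1/2), value = -3/4
Edge 4: B (sign +) -> bounds (-3/4, -1/2), value = -5/8
Edge 5: R (sign -) -> bounds (-3/4, -5/8), value = -11/16
Edge 6: B (sign +) -> bounds (-11/16, -5/8), value = -21/32
Game value = -21/32

-21/32


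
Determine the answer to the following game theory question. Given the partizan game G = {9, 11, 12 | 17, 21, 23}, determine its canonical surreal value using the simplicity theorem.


Left options: {9, 11, 12}, max = 12
Right options: {17, 21, 23}, min = 17
All options are numbers and max(Left) < min(Right), so by the simplicity theorem the value is the simplest (earliest-born) number strictly between 12 and 17.
Integers 13 through 16 all lie strictly between 12 and 17.
Among integers, the simplest (lowest birthday = smallest |n|; 0 is born on day 0, +-n on day n) is 13.
No non-integer in the interval can be simpler: if x is a non-integer in the interval, then floor(x) or ceil(x) also lies in the interval (the interval contains an integer), and both are proper prefixes of x's sign expansion, i.e. born earlier. So the game value is 13.
Game value = 13

13


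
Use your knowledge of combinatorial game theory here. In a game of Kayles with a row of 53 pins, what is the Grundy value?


Kayles: a move removes 1 or 2 adjacent pins from a contiguous row.
Removing pins from a row of k leaves two independent rows (a, b) with a + b = k - 1 (one pin) or a + b = k - 2 (two pins); an end removal gives a = 0.
By Sprague-Grundy, G(k) = mex{ G(a) XOR G(b) } over all these splits. G(0) = 0.
G(1): splits (0,0):0^0=0 -> mex({0}) = 1
G(2): splits (0,1):0^1=1 (0,0):0^0=0 -> mex({0, 1}) = 2
G(3): splits (0,2):0^2=2 (1,1):1^1=0 (0,1):0^1=1 -> mex({0, 1, 2}) = 3
G(4): splits (0,3):0^3=3 (1,2):1^2=3 (0,2):0^2=2 (1,1):1^1=0 -> mex({0, 2, 3}) = 1
G(5): splits (0,4):0^1=1 (1,3):1^3=2 (2,2):2^2=0 (0,3):0^3=3 (1,2):1^2=3 -> mex({0, 1, 2, 3}) = 4
G(6) = mex({0, 1, 2, 4}) = 3
G(7) = mex({0, 1, 3, 4, 5}) = 2
G(8) = mex({0, 2, 3, 5, 6}) = 1
G(9) = mex({0, 1, 2, 3, 6, 7}) = 4
G(10) = mex({0, 1, 3, 4, 5, 7}) = 2
G(11) = mex({0, 1, 2, 3, 4, 5}) = 6
G(12) = mex({0, 1, 2, 3, 5, 6, 7}) = 4
G(13) = mex({0, 2, 3, 4, 6, 7}) = 1
G(14) = mex({0, 1, 4, 5, 6, 7}) = 2
G(15) = mex({0, 1, 2, 3, 4, 5, 6}) = 7
G(16) = mex({0, 2, 3, 5, 6, 7}) = 1
G(17) = mex({0, 1, 2, 3, 5, 6, 7}) = 4
G(18) = mex({0, 1, 2, 4, 5, 6}) = 3
G(19) = mex({0, 1, 3, 4, 5, 7}) = 2
G(20) = mex({0, 2, 3, 4, 5, 6, 7}) = 1
G(21) = mex({0, 1, 2, 3, 5, 6, 7}) = 4
G(22) = mex({0, 1, 2, 3, 4, 5, 7}) = 6
G(23) = mex({0, 1, 2, 3, 4, 5, 6}) = 7
G(24) = mex({0, 1, 2, 3, 5, 6, 7}) = 4
G(25) = mex({0, 2, 3, 4, 6, 7}) = 1
G(26) = mex({0, 1, 3, 4, 5, 6, 7}) = 2
G(27) = mex({0, 1, 2, 3, 4, 5, 6, 7}) = 8
G(28) = mex({0, 1, 2, 3, 4, 6, 7, 8}) = 5
G(29) = mex({0, 1, 2, 3, 5, 6, 7, 8, 9}) = 4
G(30) = mex({0, 1, 2, 3, 4, 5, 6, 9, 10}) = 7
G(31) = mex({0, 1, 3, 4, 5, 7, 10, 11}) = 2
G(32) = mex({0, 2, 3, 4, 5, 6, 7, 9, 11}) = 1
G(33) = mex({0, 1, 2, 3, 4, 5, 6, 7, 9, 12}) = 8
G(34) = mex({0, 1, 2, 3, 4, 5, 7, 8, 11, 12}) = 6
G(35) = mex({0, 1, 2, 3, 4, 5, 6, 8, 9, 10, 11}) = 7
G(36) = mex({0, 1, 2, 3, 5, 6, 7, 9, 10}) = 4
G(37) = mex({0, 2, 3, 4, 6, 7, 9, 10, 11, 12}) = 1
G(38) = mex({0, 1, 3, 4, 5, 6, 7, 9, 10, 11, 12}) = 2
G(39) = mex({0, 1, 2, 4, 5, 6, 7, 9, 10, 12, 14}) = 3
G(40) = mex({0, 2, 3, 4, 6, 7, 11, 12, 14}) = 1
G(41) = mex({0, 1, 2, 3, 5, 6, 7, 9, 10, 11, 12}) = 4
G(42) = mex({0, 1, 2, 3, 4, 5, 6, 9, 10}) = 7
G(43) = mex({0, 1, 3, 4, 5, 7, 9, 10, 12, 15}) = 2
G(44) = mex({0, 2, 3, 4, 5, 6, 7, 9, 10, 12, 15}) = 1
G(45) = mex({0, 1, 2, 3, 4, 5, 6, 7, 9, 10, 12, 14}) = 8
G(46) = mex({0, 1, 3, 4, 5, 7, 8, 11, 12, 14}) = 2
G(47) = mex({0, 1, 2, 3, 4, 5, 6, 8, 9, 10, 11, 12}) = 7
G(48) = mex({0, 1, 2, 3, 5, 6, 7, 9, 10}) = 4
G(49) = mex({0, 2, 3, 4, 6, 7, 9, 10, 11, 12, 15}) = 1
G(50) = mex({0, 1, 4, 5, 6, 7, 9, 11, 12, 14, 15}) = 2
G(51) = mex({0, 1, 2, 3, 4, 5, 6, 7, 9, 12, 14, 15}) = 8
G(52) = mex({0, 2, 3, 4, 5, 6, 7, 8, 11, 12, 15}) = 1
G(53) = mex({0, 1, 2, 3, 5, 6, 7, 8, 9, 10, 11, 12}) = 4
Therefore G(53) = 4.

4


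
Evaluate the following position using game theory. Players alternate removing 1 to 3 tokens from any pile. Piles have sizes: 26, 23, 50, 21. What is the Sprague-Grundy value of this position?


Subtraction set: {1, 2, 3}
For this subtraction set, G(n) = n mod 4 (period = max + 1 = 4).
Pile 1 (size 26): G(26) = 26 mod 4 = 2
Pile 2 (size 23): G(23) = 23 mod 4 = 3
Pile 3 (size 50): G(50) = 50 mod 4 = 2
Pile 4 (size 21): G(21) = 21 mod 4 = 1
Total Grundy value = XOR of all: 2 XOR 3 XOR 2 XOR 1 = 2

2


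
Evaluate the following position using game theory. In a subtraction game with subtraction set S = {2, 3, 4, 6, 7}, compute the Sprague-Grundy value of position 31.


The subtraction set is S = {2, 3, 4, 6, 7}.
G(k) = mex{ G(k - s) : s in S, s <= k }. We compute iteratively: G(0) = 0.
G(1) = mex({}) = 0
G(2) = mex({0}) = 1
G(3) = mex({0}) = 1
G(4) = mex({0, 1}) = 2
G(5) = mex({0, 1}) = 2
G(6) = mex({0, 1, 2}) = 3
G(7) = mex({0, 1, 2}) = 3
G(8) = mex({0, 1, 2, 3}) = 4
G(9) = mex({1, 2, 3}) = 0
G(10) = mex({1, 2, 3, 4}) = 0
G(11) = mex({0, 2, 3, 4}) = 1
G(12) = mex({0, 2, 3, 4}) = 1
G(13) = mex({0, 1, 3}) = 2
G(14) = mex({0, 1, 3, 4}) = 2
G(15) = mex({0, 1, 2, 4}) = 3
Observe that G(9)..G(15) = 0, 0, 1, 1, 2, 2, 3 repeats G(0)..G(6) = 0, 0, 1, 1, 2, 2, 3.
For k >= max(S) = 7, G(k) is determined by the previous 7 values G(k-7)..G(k-1); a window of 7 consecutive values has recurred shifted by 9, so by induction G(k + 9) = G(k) for all k >= 0: the sequence is periodic from the start with period 9.
One period: G(0..8) = 0, 0, 1, 1, 2, 2, 3, 3, 4.
31 mod 9 = 4, so G(31) = G(4) = 2.

2


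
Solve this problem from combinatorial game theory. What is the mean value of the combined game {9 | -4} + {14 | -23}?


G1 = {9 | -4}, G2 = {14 | -23}
Each is a switch {a | b} with numbers a > b; its mean value is (a + b)/2, and mean value is additive over game sums: m(G1 + G2) = m(G1) + m(G2).
Mean of G1 = (9 + (-4))/2 = 5/2 = 5/2
Mean of G2 = (14 + (-23))/2 = -9/2 = -9/2
Mean of G1 + G2 = 5/2 + -9/2 = -2

-2


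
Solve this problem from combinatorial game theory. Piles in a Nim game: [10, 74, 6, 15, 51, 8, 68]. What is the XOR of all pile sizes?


We need the XOR (exclusive or) of all pile sizes.
After XOR-ing pile 1 (size 10): 0 XOR 10 = 10
After XOR-ing pile 2 (size 74): 10 XOR 74 = 64
After XOR-ing pile 3 (size 6): 64 XOR 6 = 70
After XOR-ing pile 4 (size 15): 70 XOR 15 = 73
After XOR-ing pile 5 (size 51): 73 XOR 51 = 122
After XOR-ing pile 6 (size 8): 122 XOR 8 = 114
After XOR-ing pile 7 (size 68): 114 XOR 68 = 54
The Nim-value of this position is 54.

54


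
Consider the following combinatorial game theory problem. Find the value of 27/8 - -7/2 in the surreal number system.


x = 27/8, y = -7/2
Converting to common denominator: 8
x = 27/8, y = -28/8
x - y = 27/8 - -7/2 = 55/8

55/8


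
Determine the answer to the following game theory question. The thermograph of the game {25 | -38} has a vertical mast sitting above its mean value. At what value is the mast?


Game = {25 | -38}, a switch {a | b} with numbers a > b.
Its thermograph has left wall a - t and right wall b + t, which meet at t = (a - b)/2, where both equal (a + b)/2. So the mast (mean value) is at (a + b)/2.
Mean = (25 + (-38))/2 = -13/2 = -13/2

-13/2


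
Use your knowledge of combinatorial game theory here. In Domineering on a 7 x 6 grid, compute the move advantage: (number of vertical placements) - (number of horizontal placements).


Board is 7 x 6 (rows x cols).
Left (vertical) placements: (rows-1) * cols = 6 * 6 = 36
Right (horizontal) placements: rows * (cols-1) = 7 * 5 = 35
Advantage = Left - Right = 36 - 35 = 1

1


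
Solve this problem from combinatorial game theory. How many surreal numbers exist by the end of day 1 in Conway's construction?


Day 0: {|} = 0 is born. Count = 1.
Day n: the number of surreal numbers born by day n is 2^(n+1) - 1.
By day 0: 2^1 - 1 = 1
By day 1: 2^2 - 1 = 3
By day 1: 3 surreal numbers.

3


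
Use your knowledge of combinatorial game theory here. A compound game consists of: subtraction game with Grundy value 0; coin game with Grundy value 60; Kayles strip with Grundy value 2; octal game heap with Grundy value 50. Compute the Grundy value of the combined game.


By the Sprague-Grundy theorem, the Grundy value of a sum of games is the XOR of individual Grundy values.
subtraction game: Grundy value = 0. Running XOR: 0 XOR 0 = 0
coin game: Grundy value = 60. Running XOR: 0 XOR 60 = 60
Kayles strip: Grundy value = 2. Running XOR: 60 XOR 2 = 62
octal game heap: Grundy value = 50. Running XOR: 62 XOR 50 = 12
The combined Grundy value is 12.

12


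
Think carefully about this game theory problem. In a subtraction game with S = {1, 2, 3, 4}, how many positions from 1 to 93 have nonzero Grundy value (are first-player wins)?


Subtraction set S = {1, 2, 3, 4}, so G(n) = n mod 5.
G(n) = 0 when n is a multiple of 5.
Multiples of 5 in [1, 93]: 18
N-positions (nonzero Grundy) = 93 - 18 = 75

75


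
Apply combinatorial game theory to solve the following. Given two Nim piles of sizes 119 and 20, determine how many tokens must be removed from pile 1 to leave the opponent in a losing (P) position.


Piles: 119 and 20
Current XOR: 119 XOR 20 = 99 (non-zero, so this is an N-position).
To make the XOR zero, we need to find a move that balances the piles.
For pile 1 (size 119): target = 119 XOR 99 = 20
We reduce pile 1 from 119 to 20.
Tokens removed: 119 - 20 = 99
Verification: 20 XOR 20 = 0

99


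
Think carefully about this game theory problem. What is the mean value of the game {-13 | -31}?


Game = {-13 | -31}, a switch {a | b} with numbers a > b.
Its thermograph has left wall a - t and right wall b + t, which meet at t = (a - b)/2, where both equal (a + b)/2. So the mast (mean value) is at (a + b)/2.
Mean = (-13 + (-31))/2 = -44/2 = -22

-22


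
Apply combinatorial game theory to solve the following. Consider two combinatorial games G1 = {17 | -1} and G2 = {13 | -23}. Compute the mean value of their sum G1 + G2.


G1 = {17 | -1}, G2 = {13 | -23}
Each is a switch {a | b} with numbers a > b; its mean value is (a + b)/2, and mean value is additive over game sums: m(G1 + G2) = m(G1) + m(G2).
Mean of G1 = (17 + (-1))/2 = 16/2 = 8
Mean of G2 = (13 + (-23))/2 = -10/2 = -5
Mean of G1 + G2 = 8 + -5 = 3

3


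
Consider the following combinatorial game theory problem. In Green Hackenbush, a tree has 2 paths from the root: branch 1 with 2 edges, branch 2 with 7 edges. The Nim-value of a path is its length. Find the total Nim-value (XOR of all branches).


The tree has 2 branches from the ground vertex.
In Green Hackenbush, the Nim-value of a simple path of length k is k.
Branch 1: length 2, Nim-value = 2
Branch 2: length 7, Nim-value = 7
Total Nim-value = XOR of all branch values:
0 XOR 2 = 2
2 XOR 7 = 5
Nim-value of the tree = 5

5


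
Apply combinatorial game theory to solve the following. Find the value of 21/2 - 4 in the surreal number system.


x = 21/2, y = 4
Converting to common denominator: 2
x = 21/2, y = 8/2
x - y = 21/2 - 4 = 13/2

13/2


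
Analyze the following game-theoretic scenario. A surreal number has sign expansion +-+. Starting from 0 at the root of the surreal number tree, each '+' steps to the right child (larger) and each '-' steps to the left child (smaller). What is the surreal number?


Sign expansion: +-+
Rule: track bounds (lo, hi), initially (-inf, +inf). On '+', the current value becomes lo and we move to the simplest number in (value, hi): value + 1 if hi = +inf, otherwise the midpoint (value + hi)/2. On '-', the current value becomes hi and we move to value - 1 if lo = -inf, otherwise the midpoint (lo + value)/2.
Start at 0.
Step 1: sign = +, move right. Bounds: (0, +inf). Value = 1
Step 2: sign = -, move left. Bounds: (0, 1). Value = 1/2
Step 3: sign = +, move right. Bounds: (1/2, 1). Value = 3/4
The surreal number with sign expansion +-+ is 3/4.

3/4


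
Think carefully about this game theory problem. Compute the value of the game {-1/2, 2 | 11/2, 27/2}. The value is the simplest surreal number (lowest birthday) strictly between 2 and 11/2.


Left options: {-1/2, 2}, max = 2
Right options: {11/2, 27/2}, min = 11/2
All options are numbers and max(Left) < min(Right), so by the simplicity theorem the value is the simplest (earliest-born) number strictly between 2 and 11/2.
Integers 3 through 5 all lie strictly between 2 and 11/2.
Among integers, the simplest (lowest birthday = smallest |n|; 0 is born on day 0, +-n on day n) is 3.
No non-integer in the interval can be simpler: if x is a non-integer in the interval, then floor(x) or ceil(x) also lies in the interval (the interval contains an integer), and both are proper prefixes of x's sign expansion, i.e. born earlier. So the game value is 3.
Game value = 3

3


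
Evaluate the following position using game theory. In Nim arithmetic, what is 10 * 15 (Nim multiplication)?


Nim multiplication is bilinear over XOR: (u XOR v) * w = (u*w) XOR (v*w).
So we split each operand into its bit components and XOR the pairwise Nim products.
10 = 2 + 8 (as XOR of powers of 2).
15 = 1 + 2 + 4 + 8 (as XOR of powers of 2).
Using the standard Nim-product table on single bits:
  2*2 = 3,   2*4 = 8,   2*8 = 12,
  4*4 = 6,   4*8 = 11,  8*8 = 13,
and  1*x = x (identity), k*l = l*k (commutative).
Pairwise Nim products:
  2 * 1 = 2
  2 * 2 = 3
  2 * 4 = 8
  2 * 8 = 12
  8 * 1 = 8
  8 * 2 = 12
  8 * 4 = 11
  8 * 8 = 13
XOR them: 2 XOR 3 XOR 8 XOR 12 XOR 8 XOR 12 XOR 11 XOR 13 = 7.
Result: 10 * 15 = 7 (in Nim).

7


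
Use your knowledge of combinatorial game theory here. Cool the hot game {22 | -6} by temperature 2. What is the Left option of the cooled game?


Original game: {22 | -6} (a switch {a | b} with a > b).
Cooling by t (for t below the temperature (a - b)/2 = 14) taxes each move by t: {a | b} cooled by t is {a - t | b + t}.
Cooling amount: t = 2
Cooled Left option: 22 - 2 = 20
Cooled Right option: -6 + 2 = -4
Cooled game: {20 | -4}
Left option = 20

20


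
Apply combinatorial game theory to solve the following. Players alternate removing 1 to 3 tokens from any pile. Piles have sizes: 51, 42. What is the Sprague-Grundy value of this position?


Subtraction set: {1, 2, 3}
For this subtraction set, G(n) = n mod 4 (period = max + 1 = 4).
Pile 1 (size 51): G(51) = 51 mod 4 = 3
Pile 2 (size 42): G(42) = 42 mod 4 = 2
Total Grundy value = XOR of all: 3 XOR 2 = 1

1


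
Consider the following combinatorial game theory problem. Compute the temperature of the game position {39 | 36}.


The game is {39 | 36}, a switch {a | b} with numbers a > b.
Cooling {a | b} by t gives {a - t | b + t}, which stops being hot when a - t = b + t, i.e. at t = (a - b)/2. So the temperature of a switch is (a - b)/2.
Temperature = (Left option - Right option) / 2
= (39 - (36)) / 2
= 3 / 2
= 3/2

3/2


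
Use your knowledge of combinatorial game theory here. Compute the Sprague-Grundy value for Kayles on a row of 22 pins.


Kayles: a move removes 1 or 2 adjacent pins from a contiguous row.
Removing pins from a row of k leaves two independent rows (a, b) with a + b = k - 1 (one pin) or a + b = k - 2 (two pins); an end removal gives a = 0.
By Sprague-Grundy, G(k) = mex{ G(a) XOR G(b) } over all these splits. G(0) = 0.
G(1): splits (0,0):0^0=0 -> mex({0}) = 1
G(2): splits (0,1):0^1=1 (0,0):0^0=0 -> mex({0, 1}) = 2
G(3): splits (0,2):0^2=2 (1,1):1^1=0 (0,1):0^1=1 -> mex({0, 1, 2}) = 3
G(4): splits (0,3):0^3=3 (1,2):1^2=3 (0,2):0^2=2 (1,1):1^1=0 -> mex({0, 2, 3}) = 1
G(5): splits (0,4):0^1=1 (1,3):1^3=2 (2,2):2^2=0 (0,3):0^3=3 (1,2):1^2=3 -> mex({0, 1, 2, 3}) = 4
G(6) = mex({0, 1, 2, 4}) = 3
G(7) = mex({0, 1, 3, 4, 5}) = 2
G(8) = mex({0, 2, 3, 5, 6}) = 1
G(9) = mex({0, 1, 2, 3, 6, 7}) = 4
G(10) = mex({0, 1, 3, 4, 5, 7}) = 2
G(11) = mex({0, 1, 2, 3, 4, 5}) = 6
G(12) = mex({0, 1, 2, 3, 5, 6, 7}) = 4
G(13) = mex({0, 2, 3, 4, 6, 7}) = 1
G(14) = mex({0, 1, 4, 5, 6, 7}) = 2
G(15) = mex({0, 1, 2, 3, 4, 5, 6}) = 7
G(16) = mex({0, 2, 3, 5, 6, 7}) = 1
G(17) = mex({0, 1, 2, 3, 5, 6, 7}) = 4
G(18) = mex({0, 1, 2, 4, 5, 6}) = 3
G(19) = mex({0, 1, 3, 4, 5, 7}) = 2
G(20) = mex({0, 2, 3, 4, 5, 6, 7}) = 1
G(21) = mex({0, 1, 2, 3, 5, 6, 7}) = 4
G(22) = mex({0, 1, 2, 3, 4, 5, 7}) = 6
Therefore G(22) = 6.

6


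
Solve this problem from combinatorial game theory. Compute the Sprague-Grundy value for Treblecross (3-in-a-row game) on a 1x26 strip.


Treblecross: place X on empty cells; 3-in-a-row wins.
Playing within two cells of an existing X lets the opponent win at once, so sensible play treats the cells i-2..i+2 around each X as dead. The player left with no safe cell loses, so this is a normal-play take-away game on strips of safe cells.
Placing X at cell i (0-indexed) of a strip of k safe cells leaves independent strips of sizes max(0, i-2) and max(0, k-i-3). Hence G(k) = mex{ G(max(0,i-2)) XOR G(max(0,k-i-3)) : 0 <= i < k }, with G(0) = 0.
G(1): splits (0,0):0^0=0 -> mex({0}) = 1
G(2): splits (0,0):0^0=0 -> mex({0}) = 1
G(3): splits (0,0):0^0=0 -> mex({0}) = 1
G(4): splits (0,1):0^1=1 (0,0):0^0=0 -> mex({0, 1}) = 2
G(5): splits (0,2):0^1=1 (0,1):0^1=1 (0,0):0^0=0 -> mex({0, 1}) = 2
G(6) = mex({1}) = 0
G(7) = mex({0, 1, 2}) = 3
G(8) = mex({0, 1, 2}) = 3
G(9) = mex({0, 2}) = 1
G(10) = mex({0, 2, 3}) = 1
G(11) = mex({0, 3}) = 1
G(12) = mex({1, 3}) = 0
G(13) = mex({0, 1, 2, 3}) = 4
G(14) = mex({0, 1, 2}) = 3
G(15) = mex({0, 1, 2}) = 3
G(16) = mex({0, 1, 2, 4}) = 3
G(17) = mex({0, 1, 3, 4}) = 2
G(18) = mex({0, 1, 3, 4}) = 2
G(19) = mex({0, 1, 3, 5}) = 2
G(20) = mex({0, 1, 2, 3, 5}) = 4
G(21) = mex({0, 1, 2, 3, 5}) = 4
G(22) = mex({1, 2, 6}) = 0
G(23) = mex({0, 1, 2, 3, 4, 6}) = 5
G(24) = mex({0, 1, 2, 3, 4}) = 5
G(25) = mex({0, 1, 3, 4, 7}) = 2
G(26) = mex({0, 1, 3, 4, 5, 7}) = 2
Therefore G(26) = 2.

2


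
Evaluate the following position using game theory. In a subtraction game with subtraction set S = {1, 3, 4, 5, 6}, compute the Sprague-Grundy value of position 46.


The subtraction set is S = {1, 3, 4, 5, 6}.
G(k) = mex{ G(k - s) : s in S, s <= k }. We compute iteratively: G(0) = 0.
G(1) = mex({0}) = 1
G(2) = mex({1}) = 0
G(3) = mex({0}) = 1
G(4) = mex({0, 1}) = 2
G(5) = mex({0, 1, 2}) = 3
G(6) = mex({0, 1, 3}) = 2
G(7) = mex({0, 1, 2}) = 3
G(8) = mex({0, 1, 2, 3}) = 4
G(9) = mex({1, 2, 3, 4}) = 0
G(10) = mex({0, 2, 3}) = 1
G(11) = mex({1, 2, 3, 4}) = 0
G(12) = mex({0, 2, 3, 4}) = 1
G(13) = mex({0, 1, 3, 4}) = 2
G(14) = mex({0, 1, 2, 4}) = 3
Observe that G(9)..G(14) = 0, 1, 0, 1, 2, 3 repeats G(0)..G(5) = 0, 1, 0, 1, 2, 3.
For k >= max(S) = 6, G(k) is determined by the previous 6 values G(k-6)..G(k-1); a window of 6 consecutive values has recurred shifted by 9, so by induction G(k + 9) = G(k) for all k >= 0: the sequence is periodic from the start with period 9.
One period: G(0..8) = 0, 1, 0, 1, 2, 3, 2, 3, 4.
46 mod 9 = 1, so G(46) = G(1) = 1.

1


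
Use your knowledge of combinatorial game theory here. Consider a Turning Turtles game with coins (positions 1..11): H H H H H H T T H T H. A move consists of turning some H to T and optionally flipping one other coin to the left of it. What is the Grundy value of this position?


Coins: H H H H H H T T H T H
Key fact: a single head at position k behaves exactly like a Nim heap of size k (turning it to T and optionally flipping a coin at j < k corresponds to moving the heap from k to j, or to 0), and heads combine as a disjunctive sum (two heads at the same place would cancel, matching j XOR j = 0). So the Nim-value is the XOR of the 1-indexed positions of the heads.
Face-up positions (1-indexed): [1, 2, 3, 4, 5, 6, 9, 11]
XOR 0 with 1: 0 XOR 1 = 1
XOR 1 with 2: 1 XOR 2 = 3
XOR 3 with 3: 3 XOR 3 = 0
XOR 0 with 4: 0 XOR 4 = 4
XOR 4 with 5: 4 XOR 5 = 1
XOR 1 with 6: 1 XOR 6 = 7
XOR 7 with 9: 7 XOR 9 = 14
XOR 14 with 11: 14 XOR 11 = 5
Nim-value = 5

5


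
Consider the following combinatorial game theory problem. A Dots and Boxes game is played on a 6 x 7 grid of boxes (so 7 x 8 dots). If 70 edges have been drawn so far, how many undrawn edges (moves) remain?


Grid: 6 x 7 boxes, i.e. 7 rows and 8 columns of dots.
Horizontal edges: (rows + 1) * cols = 7 * 7 = 49
Vertical edges: rows * (cols + 1) = 6 * 8 = 48
Total edges: 49 + 48 = 97
Edges drawn: 70
Remaining: 97 - 70 = 27

27


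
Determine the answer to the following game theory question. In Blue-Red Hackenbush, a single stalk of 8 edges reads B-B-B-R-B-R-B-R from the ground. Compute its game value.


Edges (from ground): B-B-B-R-B-R-B-R
By Berlekamp's sign-expansion rule, a Blue-Red Hackenbush stalk has the value of the surreal number whose sign sequence is the edge sequence with B -> + and R -> -.
Sign sequence: +++-+-+-
Trace the sign expansion in the surreal number tree, starting from 0:
Edge 1: B (sign +) -> bounds (0, +inf), value = 1
Edge 2: B (sign +) -> bounds (1, +inf), value = 2
Edge 3: B (sign +) -> bounds (2, +inf), value = 3
Edge 4: R (sign -) -> bounds (2, 3), value = 5/2
Edge 5: B (sign +) -> bounds (5/2, 3), value = 11/4
Edge 6: R (sign -) -> bounds (5/2, 11/4), value = 21/8
Edge 7: B (sign +) -> bounds (21/8, 11/4), value = 43/16
Edge 8: R (sign -) -> bounds (21/8, 43/16), value = 85/32
Game value = 85/32

85/32


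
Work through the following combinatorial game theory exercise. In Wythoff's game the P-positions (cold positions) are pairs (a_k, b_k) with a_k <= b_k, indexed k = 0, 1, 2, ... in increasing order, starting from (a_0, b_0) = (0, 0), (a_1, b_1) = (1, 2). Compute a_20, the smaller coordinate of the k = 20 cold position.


By Wythoff's theorem, a_k = floor(k * phi) and b_k = floor(k * phi^2) = a_k + k, where phi = (1 + sqrt(5))/2 is the golden ratio.
phi = (1 + sqrt(5))/2 = 1.618034
k = 20
k * phi = 20 * 1.618034 = 32.360680
a_20 = floor(k * phi) = 32

32


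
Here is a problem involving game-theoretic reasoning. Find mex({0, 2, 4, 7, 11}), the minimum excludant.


Set = {0, 2, 4, 7, 11}
0 is in the set.
1 is NOT in the set. This is the mex.
mex = 1

1


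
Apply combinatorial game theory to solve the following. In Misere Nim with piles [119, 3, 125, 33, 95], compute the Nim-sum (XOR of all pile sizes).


We need the XOR (exclusive or) of all pile sizes.
After XOR-ing pile 1 (size 119): 0 XOR 119 = 119
After XOR-ing pile 2 (size 3): 119 XOR 3 = 116
After XOR-ing pile 3 (size 125): 116 XOR 125 = 9
After XOR-ing pile 4 (size 33): 9 XOR 33 = 40
After XOR-ing pile 5 (size 95): 40 XOR 95 = 119
The Nim-value of this position is 119.

119


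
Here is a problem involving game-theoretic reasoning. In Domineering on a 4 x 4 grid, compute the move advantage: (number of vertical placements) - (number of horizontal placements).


Board is 4 x 4 (rows x cols).
Left (vertical) placements: (rows-1) * cols = 3 * 4 = 12
Right (horizontal) placements: rows * (cols-1) = 4 * 3 = 12
Advantage = Left - Right = 12 - 12 = 0

0
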